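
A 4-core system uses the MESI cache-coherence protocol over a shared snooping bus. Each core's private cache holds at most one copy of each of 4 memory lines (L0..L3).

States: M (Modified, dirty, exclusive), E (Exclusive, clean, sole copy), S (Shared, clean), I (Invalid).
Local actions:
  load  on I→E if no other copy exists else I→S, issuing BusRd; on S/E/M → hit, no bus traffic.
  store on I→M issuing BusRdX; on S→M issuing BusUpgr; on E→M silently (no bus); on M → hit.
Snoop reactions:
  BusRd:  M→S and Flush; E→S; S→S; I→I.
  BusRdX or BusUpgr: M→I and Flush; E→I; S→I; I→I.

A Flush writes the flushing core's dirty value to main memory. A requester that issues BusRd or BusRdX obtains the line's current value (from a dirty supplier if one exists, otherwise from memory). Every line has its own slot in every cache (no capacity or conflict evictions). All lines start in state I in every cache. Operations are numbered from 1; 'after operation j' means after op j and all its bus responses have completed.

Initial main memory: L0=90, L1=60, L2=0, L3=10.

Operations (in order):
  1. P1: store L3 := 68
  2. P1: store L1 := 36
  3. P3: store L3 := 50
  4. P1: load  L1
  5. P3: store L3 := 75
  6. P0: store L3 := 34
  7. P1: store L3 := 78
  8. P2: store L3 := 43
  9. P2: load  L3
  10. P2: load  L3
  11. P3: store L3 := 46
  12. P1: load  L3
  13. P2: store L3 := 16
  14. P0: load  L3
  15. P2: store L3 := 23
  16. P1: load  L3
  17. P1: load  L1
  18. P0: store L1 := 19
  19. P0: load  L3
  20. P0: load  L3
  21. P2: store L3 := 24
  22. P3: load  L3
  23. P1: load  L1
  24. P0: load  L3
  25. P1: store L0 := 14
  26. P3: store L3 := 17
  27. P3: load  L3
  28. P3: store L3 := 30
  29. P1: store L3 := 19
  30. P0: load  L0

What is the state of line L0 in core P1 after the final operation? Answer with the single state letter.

step 1: P1: store L3 := 68  ⟶  IMII  (L3)  txn=BusRdX  M[L3]=10
step 2: P1: store L1 := 36  ⟶  IMII  (L1)  txn=BusRdX  M[L1]=60
step 3: P3: store L3 := 50  ⟶  IIIM  (L3)  txn=BusRdX+Flush  M[L3]=68
step 4: P1: load  L1  ⟶  IMII  (L1)  txn=∅  M[L1]=60
step 5: P3: store L3 := 75  ⟶  IIIM  (L3)  txn=∅  M[L3]=68
step 6: P0: store L3 := 34  ⟶  MIII  (L3)  txn=BusRdX+Flush  M[L3]=75
step 7: P1: store L3 := 78  ⟶  IMII  (L3)  txn=BusRdX+Flush  M[L3]=34
step 8: P2: store L3 := 43  ⟶  IIMI  (L3)  txn=BusRdX+Flush  M[L3]=78
step 9: P2: load  L3  ⟶  IIMI  (L3)  txn=∅  M[L3]=78
step 10: P2: load  L3  ⟶  IIMI  (L3)  txn=∅  M[L3]=78
step 11: P3: store L3 := 46  ⟶  IIIM  (L3)  txn=BusRdX+Flush  M[L3]=43
step 12: P1: load  L3  ⟶  ISIS  (L3)  txn=BusRd+Flush  M[L3]=46
step 13: P2: store L3 := 16  ⟶  IIMI  (L3)  txn=BusRdX  M[L3]=46
step 14: P0: load  L3  ⟶  SISI  (L3)  txn=BusRd+Flush  M[L3]=16
step 15: P2: store L3 := 23  ⟶  IIMI  (L3)  txn=BusUpgr  M[L3]=16
step 16: P1: load  L3  ⟶  ISSI  (L3)  txn=BusRd+Flush  M[L3]=23
step 17: P1: load  L1  ⟶  IMII  (L1)  txn=∅  M[L1]=60
step 18: P0: store L1 := 19  ⟶  MIII  (L1)  txn=BusRdX+Flush  M[L1]=36
step 19: P0: load  L3  ⟶  SSSI  (L3)  txn=BusRd  M[L3]=23
step 20: P0: load  L3  ⟶  SSSI  (L3)  txn=∅  M[L3]=23
step 21: P2: store L3 := 24  ⟶  IIMI  (L3)  txn=BusUpgr  M[L3]=23
step 22: P3: load  L3  ⟶  IISS  (L3)  txn=BusRd+Flush  M[L3]=24
step 23: P1: load  L1  ⟶  SSII  (L1)  txn=BusRd+Flush  M[L1]=19
step 24: P0: load  L3  ⟶  SISS  (L3)  txn=BusRd  M[L3]=24
step 25: P1: store L0 := 14  ⟶  IMII  (L0)  txn=BusRdX  M[L0]=90
step 26: P3: store L3 := 17  ⟶  IIIM  (L3)  txn=BusUpgr  M[L3]=24
step 27: P3: load  L3  ⟶  IIIM  (L3)  txn=∅  M[L3]=24
step 28: P3: store L3 := 30  ⟶  IIIM  (L3)  txn=∅  M[L3]=24
step 29: P1: store L3 := 19  ⟶  IMII  (L3)  txn=BusRdX+Flush  M[L3]=30
step 30: P0: load  L0  ⟶  SSII  (L0)  txn=BusRd+Flush  M[L0]=14

state = S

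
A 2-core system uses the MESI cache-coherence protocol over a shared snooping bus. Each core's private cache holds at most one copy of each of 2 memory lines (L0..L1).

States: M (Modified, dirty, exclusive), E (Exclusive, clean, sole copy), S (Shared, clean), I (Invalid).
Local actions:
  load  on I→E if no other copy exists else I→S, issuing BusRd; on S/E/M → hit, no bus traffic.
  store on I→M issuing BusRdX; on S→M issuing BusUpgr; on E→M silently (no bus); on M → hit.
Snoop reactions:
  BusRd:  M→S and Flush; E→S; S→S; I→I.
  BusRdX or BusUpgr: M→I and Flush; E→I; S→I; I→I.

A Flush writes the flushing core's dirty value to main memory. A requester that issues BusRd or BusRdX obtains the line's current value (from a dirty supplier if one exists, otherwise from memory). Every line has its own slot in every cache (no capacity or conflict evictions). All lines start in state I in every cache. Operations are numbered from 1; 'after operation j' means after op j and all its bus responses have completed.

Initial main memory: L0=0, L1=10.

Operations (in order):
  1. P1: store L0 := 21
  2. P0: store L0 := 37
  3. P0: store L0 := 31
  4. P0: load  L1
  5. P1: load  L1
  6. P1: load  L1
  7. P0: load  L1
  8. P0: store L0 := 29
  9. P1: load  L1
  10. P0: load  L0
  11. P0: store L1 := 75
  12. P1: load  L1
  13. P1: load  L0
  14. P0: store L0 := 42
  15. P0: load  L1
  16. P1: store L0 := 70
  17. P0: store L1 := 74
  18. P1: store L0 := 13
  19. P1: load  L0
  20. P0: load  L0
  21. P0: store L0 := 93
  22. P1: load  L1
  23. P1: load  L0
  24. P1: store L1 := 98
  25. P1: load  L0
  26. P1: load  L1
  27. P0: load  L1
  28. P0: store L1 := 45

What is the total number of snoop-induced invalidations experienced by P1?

invalidations = 6

[1] P1: store L0 := 21 | P0:I, P1:M(21) | bus: BusRdX
[2] P0: store L0 := 37 | P0:M(37), P1:I | bus: BusRdX,Flush
[3] P0: store L0 := 31 | P0:M(31), P1:I | bus: none
[4] P0: load  L1 | P0:E(10), P1:I | bus: BusRd
[5] P1: load  L1 | P0:S(10), P1:S(10) | bus: BusRd
[6] P1: load  L1 | P0:S(10), P1:S(10) | bus: none
[7] P0: load  L1 | P0:S(10), P1:S(10) | bus: none
[8] P0: store L0 := 29 | P0:M(29), P1:I | bus: none
[9] P1: load  L1 | P0:S(10), P1:S(10) | bus: none
[10] P0: load  L0 | P0:M(29), P1:I | bus: none
[11] P0: store L1 := 75 | P0:M(75), P1:I | bus: BusUpgr
[12] P1: load  L1 | P0:S(75), P1:S(75) | bus: BusRd,Flush
[13] P1: load  L0 | P0:S(29), P1:S(29) | bus: BusRd,Flush
[14] P0: store L0 := 42 | P0:M(42), P1:I | bus: BusUpgr
[15] P0: load  L1 | P0:S(75), P1:S(75) | bus: none
[16] P1: store L0 := 70 | P0:I, P1:M(70) | bus: BusRdX,Flush
[17] P0: store L1 := 74 | P0:M(74), P1:I | bus: BusUpgr
[18] P1: store L0 := 13 | P0:I, P1:M(13) | bus: none
[19] P1: load  L0 | P0:I, P1:M(13) | bus: none
[20] P0: load  L0 | P0:S(13), P1:S(13) | bus: BusRd,Flush
[21] P0: store L0 := 93 | P0:M(93), P1:I | bus: BusUpgr
[22] P1: load  L1 | P0:S(74), P1:S(74) | bus: BusRd,Flush
[23] P1: load  L0 | P0:S(93), P1:S(93) | bus: BusRd,Flush
[24] P1: store L1 := 98 | P0:I, P1:M(98) | bus: BusUpgr
[25] P1: load  L0 | P0:S(93), P1:S(93) | bus: none
[26] P1: load  L1 | P0:I, P1:M(98) | bus: none
[27] P0: load  L1 | P0:S(98), P1:S(98) | bus: BusRd,Flush
[28] P0: store L1 := 45 | P0:M(45), P1:I | bus: BusUpgr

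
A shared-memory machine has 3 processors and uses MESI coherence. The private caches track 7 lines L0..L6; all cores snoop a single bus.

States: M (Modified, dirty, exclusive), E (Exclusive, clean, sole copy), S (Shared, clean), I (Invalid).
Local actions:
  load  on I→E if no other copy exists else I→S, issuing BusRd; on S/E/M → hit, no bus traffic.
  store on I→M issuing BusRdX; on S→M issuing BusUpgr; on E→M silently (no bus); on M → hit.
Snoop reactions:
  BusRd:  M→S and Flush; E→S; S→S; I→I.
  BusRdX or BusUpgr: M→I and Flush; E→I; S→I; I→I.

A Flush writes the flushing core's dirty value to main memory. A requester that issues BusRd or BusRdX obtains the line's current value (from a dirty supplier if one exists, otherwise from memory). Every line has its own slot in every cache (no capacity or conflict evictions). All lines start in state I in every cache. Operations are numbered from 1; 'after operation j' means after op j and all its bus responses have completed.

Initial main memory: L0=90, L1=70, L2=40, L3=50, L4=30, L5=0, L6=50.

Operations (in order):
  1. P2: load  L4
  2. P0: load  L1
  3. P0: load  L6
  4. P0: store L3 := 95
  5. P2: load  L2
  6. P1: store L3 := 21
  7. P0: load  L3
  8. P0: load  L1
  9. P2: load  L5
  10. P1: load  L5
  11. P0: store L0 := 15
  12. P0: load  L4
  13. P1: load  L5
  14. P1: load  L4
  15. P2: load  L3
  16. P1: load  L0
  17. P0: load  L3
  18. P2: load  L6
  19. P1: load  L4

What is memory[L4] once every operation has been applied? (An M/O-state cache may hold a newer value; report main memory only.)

[1] P2: load  L4 | P0:I, P1:I, P2:E(30) | bus: BusRd
[2] P0: load  L1 | P0:E(70), P1:I, P2:I | bus: BusRd
[3] P0: load  L6 | P0:E(50), P1:I, P2:I | bus: BusRd
[4] P0: store L3 := 95 | P0:M(95), P1:I, P2:I | bus: BusRdX
[5] P2: load  L2 | P0:I, P1:I, P2:E(40) | bus: BusRd
[6] P1: store L3 := 21 | P0:I, P1:M(21), P2:I | bus: BusRdX,Flush
[7] P0: load  L3 | P0:S(21), P1:S(21), P2:I | bus: BusRd,Flush
[8] P0: load  L1 | P0:E(70), P1:I, P2:I | bus: none
[9] P2: load  L5 | P0:I, P1:I, P2:E(0) | bus: BusRd
[10] P1: load  L5 | P0:I, P1:S(0), P2:S(0) | bus: BusRd
[11] P0: store L0 := 15 | P0:M(15), P1:I, P2:I | bus: BusRdX
[12] P0: load  L4 | P0:S(30), P1:I, P2:S(30) | bus: BusRd
[13] P1: load  L5 | P0:I, P1:S(0), P2:S(0) | bus: none
[14] P1: load  L4 | P0:S(30), P1:S(30), P2:S(30) | bus: BusRd
[15] P2: load  L3 | P0:S(21), P1:S(21), P2:S(21) | bus: BusRd
[16] P1: load  L0 | P0:S(15), P1:S(15), P2:I | bus: BusRd,Flush
[17] P0: load  L3 | P0:S(21), P1:S(21), P2:S(21) | bus: none
[18] P2: load  L6 | P0:S(50), P1:I, P2:S(50) | bus: BusRd
[19] P1: load  L4 | P0:S(30), P1:S(30), P2:S(30) | bus: none

memory[L4] = 30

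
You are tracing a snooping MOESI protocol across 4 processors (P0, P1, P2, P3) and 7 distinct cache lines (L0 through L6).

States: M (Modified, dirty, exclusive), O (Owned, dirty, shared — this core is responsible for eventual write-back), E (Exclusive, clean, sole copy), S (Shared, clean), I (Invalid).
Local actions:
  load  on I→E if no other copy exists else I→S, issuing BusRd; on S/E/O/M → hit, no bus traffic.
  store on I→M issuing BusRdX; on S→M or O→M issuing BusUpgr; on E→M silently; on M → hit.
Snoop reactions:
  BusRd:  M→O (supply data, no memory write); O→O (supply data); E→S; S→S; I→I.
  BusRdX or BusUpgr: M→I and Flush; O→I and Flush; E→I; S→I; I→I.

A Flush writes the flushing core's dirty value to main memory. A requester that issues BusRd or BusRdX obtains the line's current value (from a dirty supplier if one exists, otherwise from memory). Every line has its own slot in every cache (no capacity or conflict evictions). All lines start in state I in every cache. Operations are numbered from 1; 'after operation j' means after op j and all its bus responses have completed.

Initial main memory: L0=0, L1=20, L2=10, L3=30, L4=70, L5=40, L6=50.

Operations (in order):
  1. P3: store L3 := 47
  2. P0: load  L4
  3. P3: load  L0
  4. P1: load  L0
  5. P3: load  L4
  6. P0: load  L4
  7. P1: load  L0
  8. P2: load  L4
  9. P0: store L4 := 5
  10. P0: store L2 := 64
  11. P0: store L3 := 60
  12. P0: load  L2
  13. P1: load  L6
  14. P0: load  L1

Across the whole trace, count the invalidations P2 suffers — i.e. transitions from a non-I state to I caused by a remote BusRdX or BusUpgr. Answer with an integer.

step 1: P3: store L3 := 47  ⟶  IIIM  (L3)  txn=BusRdX  M[L3]=30
step 2: P0: load  L4  ⟶  EIII  (L4)  txn=BusRd  M[L4]=70
step 3: P3: load  L0  ⟶  IIIE  (L0)  txn=BusRd  M[L0]=0
step 4: P1: load  L0  ⟶  ISIS  (L0)  txn=BusRd  M[L0]=0
step 5: P3: load  L4  ⟶  SIIS  (L4)  txn=BusRd  M[L4]=70
step 6: P0: load  L4  ⟶  SIIS  (L4)  txn=∅  M[L4]=70
step 7: P1: load  L0  ⟶  ISIS  (L0)  txn=∅  M[L0]=0
step 8: P2: load  L4  ⟶  SISS  (L4)  txn=BusRd  M[L4]=70
step 9: P0: store L4 := 5  ⟶  MIII  (L4)  txn=BusUpgr  M[L4]=70
step 10: P0: store L2 := 64  ⟶  MIII  (L2)  txn=BusRdX  M[L2]=10
step 11: P0: store L3 := 60  ⟶  MIII  (L3)  txn=BusRdX+Flush  M[L3]=47
step 12: P0: load  L2  ⟶  MIII  (L2)  txn=∅  M[L2]=10
step 13: P1: load  L6  ⟶  IEII  (L6)  txn=BusRd  M[L6]=50
step 14: P0: load  L1  ⟶  EIII  (L1)  txn=BusRd  M[L1]=20

invalidations = 1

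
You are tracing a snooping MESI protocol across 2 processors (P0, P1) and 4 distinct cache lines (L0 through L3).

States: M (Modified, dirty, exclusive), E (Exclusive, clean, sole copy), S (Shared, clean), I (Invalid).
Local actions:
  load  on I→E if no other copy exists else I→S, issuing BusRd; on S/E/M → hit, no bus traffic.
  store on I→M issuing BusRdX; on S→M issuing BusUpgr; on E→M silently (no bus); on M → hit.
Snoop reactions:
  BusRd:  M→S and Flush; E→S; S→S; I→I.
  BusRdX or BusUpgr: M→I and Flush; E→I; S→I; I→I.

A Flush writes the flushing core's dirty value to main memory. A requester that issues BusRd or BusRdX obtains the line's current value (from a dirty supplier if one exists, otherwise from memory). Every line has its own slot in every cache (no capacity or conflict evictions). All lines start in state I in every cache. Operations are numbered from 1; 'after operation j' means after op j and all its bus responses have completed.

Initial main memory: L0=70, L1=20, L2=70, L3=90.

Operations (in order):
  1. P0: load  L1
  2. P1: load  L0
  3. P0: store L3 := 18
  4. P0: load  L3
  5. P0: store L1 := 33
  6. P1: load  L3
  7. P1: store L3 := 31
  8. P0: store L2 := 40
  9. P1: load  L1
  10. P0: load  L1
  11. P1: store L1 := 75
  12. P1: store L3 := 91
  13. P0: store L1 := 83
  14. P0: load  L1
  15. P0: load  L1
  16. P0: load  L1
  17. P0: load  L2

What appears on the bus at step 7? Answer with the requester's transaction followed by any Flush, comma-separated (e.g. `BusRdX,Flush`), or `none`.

  op1 P0: load  L1 → E/I on L1; bus BusRd; mem=20
  op2 P1: load  L0 → I/E on L0; bus BusRd; mem=70
  op3 P0: store L3 := 18 → M/I on L3; bus BusRdX; mem=90
  op4 P0: load  L3 → M/I on L3; bus (none); mem=90
  op5 P0: store L1 := 33 → M/I on L1; bus (none); mem=20
  op6 P1: load  L3 → S/S on L3; bus BusRd Flush; mem=18
  op7 P1: store L3 := 31 → I/M on L3; bus BusUpgr; mem=18
  op8 P0: store L2 := 40 → M/I on L2; bus BusRdX; mem=70
  op9 P1: load  L1 → S/S on L1; bus BusRd Flush; mem=33
  op10 P0: load  L1 → S/S on L1; bus (none); mem=33
  op11 P1: store L1 := 75 → I/M on L1; bus BusUpgr; mem=33
  op12 P1: store L3 := 91 → I/M on L3; bus (none); mem=18
  op13 P0: store L1 := 83 → M/I on L1; bus BusRdX Flush; mem=75
  op14 P0: load  L1 → M/I on L1; bus (none); mem=75
  op15 P0: load  L1 → M/I on L1; bus (none); mem=75
  op16 P0: load  L1 → M/I on L1; bus (none); mem=75
  op17 P0: load  L2 → M/I on L2; bus (none); mem=70

bus = BusUpgr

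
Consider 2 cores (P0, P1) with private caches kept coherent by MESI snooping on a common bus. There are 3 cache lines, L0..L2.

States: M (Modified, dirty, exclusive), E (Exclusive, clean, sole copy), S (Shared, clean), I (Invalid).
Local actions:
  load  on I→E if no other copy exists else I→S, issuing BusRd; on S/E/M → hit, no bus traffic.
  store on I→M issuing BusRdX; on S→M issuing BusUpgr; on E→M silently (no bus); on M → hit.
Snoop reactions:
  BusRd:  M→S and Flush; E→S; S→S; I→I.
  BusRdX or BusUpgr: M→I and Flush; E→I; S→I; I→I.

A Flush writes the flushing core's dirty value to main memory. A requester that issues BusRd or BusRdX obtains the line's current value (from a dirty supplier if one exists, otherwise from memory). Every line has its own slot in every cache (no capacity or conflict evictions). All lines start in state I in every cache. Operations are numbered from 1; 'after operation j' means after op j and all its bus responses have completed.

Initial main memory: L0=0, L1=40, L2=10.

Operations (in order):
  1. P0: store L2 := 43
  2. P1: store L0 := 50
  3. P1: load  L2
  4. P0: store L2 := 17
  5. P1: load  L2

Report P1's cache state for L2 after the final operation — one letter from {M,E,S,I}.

state = S

1. P0: store L2 := 43  bus=[BusRdX]  L2: P0=M P1=I  mem[L2]=10
2. P1: store L0 := 50  bus=[BusRdX]  L0: P0=I P1=M  mem[L0]=0
3. P1: load  L2  bus=[BusRd,Flush]  L2: P0=S P1=S  mem[L2]=43
4. P0: store L2 := 17  bus=[BusUpgr]  L2: P0=M P1=I  mem[L2]=43
5. P1: load  L2  bus=[BusRd,Flush]  L2: P0=S P1=S  mem[L2]=17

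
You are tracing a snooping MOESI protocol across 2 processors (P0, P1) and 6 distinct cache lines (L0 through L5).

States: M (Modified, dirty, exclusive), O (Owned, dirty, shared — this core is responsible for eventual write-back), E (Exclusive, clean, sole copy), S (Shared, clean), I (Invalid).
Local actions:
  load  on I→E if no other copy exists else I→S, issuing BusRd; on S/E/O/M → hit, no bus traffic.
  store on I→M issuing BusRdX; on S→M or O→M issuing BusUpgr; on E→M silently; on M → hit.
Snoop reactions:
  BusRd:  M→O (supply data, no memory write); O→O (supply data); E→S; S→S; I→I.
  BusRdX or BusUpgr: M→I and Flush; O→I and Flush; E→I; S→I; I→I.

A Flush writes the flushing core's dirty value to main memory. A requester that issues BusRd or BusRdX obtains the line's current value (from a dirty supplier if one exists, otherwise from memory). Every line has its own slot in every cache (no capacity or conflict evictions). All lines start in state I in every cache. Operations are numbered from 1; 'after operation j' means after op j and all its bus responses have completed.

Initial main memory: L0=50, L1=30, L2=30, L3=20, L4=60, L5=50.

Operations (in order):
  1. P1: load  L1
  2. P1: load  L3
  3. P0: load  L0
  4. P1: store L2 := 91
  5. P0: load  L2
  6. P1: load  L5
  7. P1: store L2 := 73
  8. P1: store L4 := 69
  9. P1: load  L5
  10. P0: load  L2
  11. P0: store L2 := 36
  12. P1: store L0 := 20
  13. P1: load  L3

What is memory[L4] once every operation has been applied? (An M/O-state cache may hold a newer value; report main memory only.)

memory[L4] = 60

[1] P1: load  L1 | P0:I, P1:E(30) | bus: BusRd
[2] P1: load  L3 | P0:I, P1:E(20) | bus: BusRd
[3] P0: load  L0 | P0:E(50), P1:I | bus: BusRd
[4] P1: store L2 := 91 | P0:I, P1:M(91) | bus: BusRdX
[5] P0: load  L2 | P0:S(91), P1:O(91) | bus: BusRd
[6] P1: load  L5 | P0:I, P1:E(50) | bus: BusRd
[7] P1: store L2 := 73 | P0:I, P1:M(73) | bus: BusUpgr
[8] P1: store L4 := 69 | P0:I, P1:M(69) | bus: BusRdX
[9] P1: load  L5 | P0:I, P1:E(50) | bus: none
[10] P0: load  L2 | P0:S(73), P1:O(73) | bus: BusRd
[11] P0: store L2 := 36 | P0:M(36), P1:I | bus: BusUpgr,Flush
[12] P1: store L0 := 20 | P0:I, P1:M(20) | bus: BusRdX
[13] P1: load  L3 | P0:I, P1:E(20) | bus: none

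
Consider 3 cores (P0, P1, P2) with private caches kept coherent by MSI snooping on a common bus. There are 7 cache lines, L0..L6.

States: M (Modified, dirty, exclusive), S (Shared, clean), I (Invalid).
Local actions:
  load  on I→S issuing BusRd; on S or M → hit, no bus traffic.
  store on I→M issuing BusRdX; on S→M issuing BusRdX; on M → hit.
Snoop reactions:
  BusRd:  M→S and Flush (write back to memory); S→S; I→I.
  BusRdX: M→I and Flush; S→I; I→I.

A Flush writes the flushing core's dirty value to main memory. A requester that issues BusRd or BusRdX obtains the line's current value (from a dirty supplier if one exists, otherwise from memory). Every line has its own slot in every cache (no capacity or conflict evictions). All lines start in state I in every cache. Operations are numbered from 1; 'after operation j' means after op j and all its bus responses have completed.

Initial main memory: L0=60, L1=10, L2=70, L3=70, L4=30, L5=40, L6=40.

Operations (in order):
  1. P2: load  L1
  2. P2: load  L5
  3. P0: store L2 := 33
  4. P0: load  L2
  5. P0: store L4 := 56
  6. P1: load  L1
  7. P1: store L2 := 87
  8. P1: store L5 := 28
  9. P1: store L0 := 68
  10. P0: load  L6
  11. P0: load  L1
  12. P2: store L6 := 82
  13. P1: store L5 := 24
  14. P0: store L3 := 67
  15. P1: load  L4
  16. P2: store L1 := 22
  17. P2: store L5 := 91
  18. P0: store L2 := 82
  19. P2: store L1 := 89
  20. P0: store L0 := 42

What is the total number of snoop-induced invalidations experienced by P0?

invalidations = 3

1. P2: load  L1  bus=[BusRd]  L1: P0=I P1=I P2=S  mem[L1]=10
2. P2: load  L5  bus=[BusRd]  L5: P0=I P1=I P2=S  mem[L5]=40
3. P0: store L2 := 33  bus=[BusRdX]  L2: P0=M P1=I P2=I  mem[L2]=70
4. P0: load  L2  bus=[-]  L2: P0=M P1=I P2=I  mem[L2]=70
5. P0: store L4 := 56  bus=[BusRdX]  L4: P0=M P1=I P2=I  mem[L4]=30
6. P1: load  L1  bus=[BusRd]  L1: P0=I P1=S P2=S  mem[L1]=10
7. P1: store L2 := 87  bus=[BusRdX,Flush]  L2: P0=I P1=M P2=I  mem[L2]=33
8. P1: store L5 := 28  bus=[BusRdX]  L5: P0=I P1=M P2=I  mem[L5]=40
9. P1: store L0 := 68  bus=[BusRdX]  L0: P0=I P1=M P2=I  mem[L0]=60
10. P0: load  L6  bus=[BusRd]  L6: P0=S P1=I P2=I  mem[L6]=40
11. P0: load  L1  bus=[BusRd]  L1: P0=S P1=S P2=S  mem[L1]=10
12. P2: store L6 := 82  bus=[BusRdX]  L6: P0=I P1=I P2=M  mem[L6]=40
13. P1: store L5 := 24  bus=[-]  L5: P0=I P1=M P2=I  mem[L5]=40
14. P0: store L3 := 67  bus=[BusRdX]  L3: P0=M P1=I P2=I  mem[L3]=70
15. P1: load  L4  bus=[BusRd,Flush]  L4: P0=S P1=S P2=I  mem[L4]=56
16. P2: store L1 := 22  bus=[BusRdX]  L1: P0=I P1=I P2=M  mem[L1]=10
17. P2: store L5 := 91  bus=[BusRdX,Flush]  L5: P0=I P1=I P2=M  mem[L5]=24
18. P0: store L2 := 82  bus=[BusRdX,Flush]  L2: P0=M P1=I P2=I  mem[L2]=87
19. P2: store L1 := 89  bus=[-]  L1: P0=I P1=I P2=M  mem[L1]=10
20. P0: store L0 := 42  bus=[BusRdX,Flush]  L0: P0=M P1=I P2=I  mem[L0]=68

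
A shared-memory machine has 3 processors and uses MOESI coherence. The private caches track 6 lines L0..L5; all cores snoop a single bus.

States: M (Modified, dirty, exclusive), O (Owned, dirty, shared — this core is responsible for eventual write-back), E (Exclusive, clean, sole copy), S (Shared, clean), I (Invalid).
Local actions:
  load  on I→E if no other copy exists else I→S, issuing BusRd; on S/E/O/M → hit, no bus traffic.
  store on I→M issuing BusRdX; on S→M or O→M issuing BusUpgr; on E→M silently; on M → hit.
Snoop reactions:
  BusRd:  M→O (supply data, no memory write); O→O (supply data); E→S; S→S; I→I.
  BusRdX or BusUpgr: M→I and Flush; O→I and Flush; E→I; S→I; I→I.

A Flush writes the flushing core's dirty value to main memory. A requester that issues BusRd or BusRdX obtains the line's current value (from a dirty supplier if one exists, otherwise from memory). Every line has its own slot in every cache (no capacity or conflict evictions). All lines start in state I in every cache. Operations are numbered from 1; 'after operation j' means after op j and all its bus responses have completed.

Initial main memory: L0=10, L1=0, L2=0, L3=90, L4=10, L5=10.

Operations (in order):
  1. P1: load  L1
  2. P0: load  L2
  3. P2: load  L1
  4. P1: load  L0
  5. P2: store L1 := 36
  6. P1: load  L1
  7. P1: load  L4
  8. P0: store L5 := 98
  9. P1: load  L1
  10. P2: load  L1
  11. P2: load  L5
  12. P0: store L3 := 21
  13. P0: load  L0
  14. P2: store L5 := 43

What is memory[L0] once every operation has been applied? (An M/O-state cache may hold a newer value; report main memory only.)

memory[L0] = 10

  op1 P1: load  L1 → I/E/I on L1; bus BusRd; mem=0
  op2 P0: load  L2 → E/I/I on L2; bus BusRd; mem=0
  op3 P2: load  L1 → I/S/S on L1; bus BusRd; mem=0
  op4 P1: load  L0 → I/E/I on L0; bus BusRd; mem=10
  op5 P2: store L1 := 36 → I/I/M on L1; bus BusUpgr; mem=0
  op6 P1: load  L1 → I/S/O on L1; bus BusRd; mem=0
  op7 P1: load  L4 → I/E/I on L4; bus BusRd; mem=10
  op8 P0: store L5 := 98 → M/I/I on L5; bus BusRdX; mem=10
  op9 P1: load  L1 → I/S/O on L1; bus (none); mem=0
  op10 P2: load  L1 → I/S/O on L1; bus (none); mem=0
  op11 P2: load  L5 → O/I/S on L5; bus BusRd; mem=10
  op12 P0: store L3 := 21 → M/I/I on L3; bus BusRdX; mem=90
  op13 P0: load  L0 → S/S/I on L0; bus BusRd; mem=10
  op14 P2: store L5 := 43 → I/I/M on L5; bus BusUpgr Flush; mem=98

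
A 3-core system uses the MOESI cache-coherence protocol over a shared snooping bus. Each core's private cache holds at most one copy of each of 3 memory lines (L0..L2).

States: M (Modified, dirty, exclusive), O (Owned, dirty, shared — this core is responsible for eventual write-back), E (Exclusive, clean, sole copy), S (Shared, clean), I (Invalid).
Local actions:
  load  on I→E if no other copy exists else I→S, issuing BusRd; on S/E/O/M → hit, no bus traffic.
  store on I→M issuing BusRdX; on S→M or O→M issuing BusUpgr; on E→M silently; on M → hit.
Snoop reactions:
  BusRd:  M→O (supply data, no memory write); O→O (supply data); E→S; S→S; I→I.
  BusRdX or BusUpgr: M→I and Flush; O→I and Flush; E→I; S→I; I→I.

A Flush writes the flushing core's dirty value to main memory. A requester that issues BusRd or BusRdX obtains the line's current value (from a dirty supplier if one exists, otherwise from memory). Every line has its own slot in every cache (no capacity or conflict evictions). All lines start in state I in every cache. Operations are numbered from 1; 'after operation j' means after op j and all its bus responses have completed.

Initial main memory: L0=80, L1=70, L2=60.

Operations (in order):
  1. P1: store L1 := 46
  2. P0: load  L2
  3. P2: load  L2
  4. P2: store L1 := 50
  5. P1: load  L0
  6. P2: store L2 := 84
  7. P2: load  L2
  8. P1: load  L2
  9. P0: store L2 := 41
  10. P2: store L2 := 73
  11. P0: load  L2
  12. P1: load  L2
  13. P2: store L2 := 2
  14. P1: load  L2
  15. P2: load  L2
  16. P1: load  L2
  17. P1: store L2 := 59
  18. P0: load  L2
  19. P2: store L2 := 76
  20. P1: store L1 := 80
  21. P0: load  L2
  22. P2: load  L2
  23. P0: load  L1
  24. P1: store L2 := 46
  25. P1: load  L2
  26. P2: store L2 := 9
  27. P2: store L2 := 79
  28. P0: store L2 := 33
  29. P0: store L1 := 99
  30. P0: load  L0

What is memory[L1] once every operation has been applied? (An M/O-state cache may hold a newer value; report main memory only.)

1. P1: store L1 := 46  bus=[BusRdX]  L1: P0=I P1=M P2=I  mem[L1]=70
2. P0: load  L2  bus=[BusRd]  L2: P0=E P1=I P2=I  mem[L2]=60
3. P2: load  L2  bus=[BusRd]  L2: P0=S P1=I P2=S  mem[L2]=60
4. P2: store L1 := 50  bus=[BusRdX,Flush]  L1: P0=I P1=I P2=M  mem[L1]=46
5. P1: load  L0  bus=[BusRd]  L0: P0=I P1=E P2=I  mem[L0]=80
6. P2: store L2 := 84  bus=[BusUpgr]  L2: P0=I P1=I P2=M  mem[L2]=60
7. P2: load  L2  bus=[-]  L2: P0=I P1=I P2=M  mem[L2]=60
8. P1: load  L2  bus=[BusRd]  L2: P0=I P1=S P2=O  mem[L2]=60
9. P0: store L2 := 41  bus=[BusRdX,Flush]  L2: P0=M P1=I P2=I  mem[L2]=84
10. P2: store L2 := 73  bus=[BusRdX,Flush]  L2: P0=I P1=I P2=M  mem[L2]=41
11. P0: load  L2  bus=[BusRd]  L2: P0=S P1=I P2=O  mem[L2]=41
12. P1: load  L2  bus=[BusRd]  L2: P0=S P1=S P2=O  mem[L2]=41
13. P2: store L2 := 2  bus=[BusUpgr]  L2: P0=I P1=I P2=M  mem[L2]=41
14. P1: load  L2  bus=[BusRd]  L2: P0=I P1=S P2=O  mem[L2]=41
15. P2: load  L2  bus=[-]  L2: P0=I P1=S P2=O  mem[L2]=41
16. P1: load  L2  bus=[-]  L2: P0=I P1=S P2=O  mem[L2]=41
17. P1: store L2 := 59  bus=[BusUpgr,Flush]  L2: P0=I P1=M P2=I  mem[L2]=2
18. P0: load  L2  bus=[BusRd]  L2: P0=S P1=O P2=I  mem[L2]=2
19. P2: store L2 := 76  bus=[BusRdX,Flush]  L2: P0=I P1=I P2=M  mem[L2]=59
20. P1: store L1 := 80  bus=[BusRdX,Flush]  L1: P0=I P1=M P2=I  mem[L1]=50
21. P0: load  L2  bus=[BusRd]  L2: P0=S P1=I P2=O  mem[L2]=59
22. P2: load  L2  bus=[-]  L2: P0=S P1=I P2=O  mem[L2]=59
23. P0: load  L1  bus=[BusRd]  L1: P0=S P1=O P2=I  mem[L1]=50
24. P1: store L2 := 46  bus=[BusRdX,Flush]  L2: P0=I P1=M P2=I  mem[L2]=76
25. P1: load  L2  bus=[-]  L2: P0=I P1=M P2=I  mem[L2]=76
26. P2: store L2 := 9  bus=[BusRdX,Flush]  L2: P0=I P1=I P2=M  mem[L2]=46
27. P2: store L2 := 79  bus=[-]  L2: P0=I P1=I P2=M  mem[L2]=46
28. P0: store L2 := 33  bus=[BusRdX,Flush]  L2: P0=M P1=I P2=I  mem[L2]=79
29. P0: store L1 := 99  bus=[BusUpgr,Flush]  L1: P0=M P1=I P2=I  mem[L1]=80
30. P0: load  L0  bus=[BusRd]  L0: P0=S P1=S P2=I  mem[L0]=80

memory[L1] = 80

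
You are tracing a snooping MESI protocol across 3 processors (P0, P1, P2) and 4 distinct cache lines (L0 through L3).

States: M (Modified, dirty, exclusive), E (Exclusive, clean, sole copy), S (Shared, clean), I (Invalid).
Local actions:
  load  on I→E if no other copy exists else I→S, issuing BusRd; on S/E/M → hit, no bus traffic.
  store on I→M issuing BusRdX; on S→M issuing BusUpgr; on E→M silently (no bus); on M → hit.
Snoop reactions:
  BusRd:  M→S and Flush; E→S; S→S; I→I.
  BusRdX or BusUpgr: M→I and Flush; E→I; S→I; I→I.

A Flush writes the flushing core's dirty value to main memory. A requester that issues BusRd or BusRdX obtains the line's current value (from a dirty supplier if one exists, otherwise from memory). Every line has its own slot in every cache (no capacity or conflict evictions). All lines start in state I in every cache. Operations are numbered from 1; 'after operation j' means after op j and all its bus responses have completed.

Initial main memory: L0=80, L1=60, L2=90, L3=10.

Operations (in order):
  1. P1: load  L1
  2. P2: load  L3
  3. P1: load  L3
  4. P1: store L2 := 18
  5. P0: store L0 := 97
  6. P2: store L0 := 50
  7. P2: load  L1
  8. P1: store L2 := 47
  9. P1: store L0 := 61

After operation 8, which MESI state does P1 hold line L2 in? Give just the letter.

state = M

[1] P1: load  L1 | P0:I, P1:E(60), P2:I | bus: BusRd
[2] P2: load  L3 | P0:I, P1:I, P2:E(10) | bus: BusRd
[3] P1: load  L3 | P0:I, P1:S(10), P2:S(10) | bus: BusRd
[4] P1: store L2 := 18 | P0:I, P1:M(18), P2:I | bus: BusRdX
[5] P0: store L0 := 97 | P0:M(97), P1:I, P2:I | bus: BusRdX
[6] P2: store L0 := 50 | P0:I, P1:I, P2:M(50) | bus: BusRdX,Flush
[7] P2: load  L1 | P0:I, P1:S(60), P2:S(60) | bus: BusRd
[8] P1: store L2 := 47 | P0:I, P1:M(47), P2:I | bus: none
[9] P1: store L0 := 61 | P0:I, P1:M(61), P2:I | bus: BusRdX,Flush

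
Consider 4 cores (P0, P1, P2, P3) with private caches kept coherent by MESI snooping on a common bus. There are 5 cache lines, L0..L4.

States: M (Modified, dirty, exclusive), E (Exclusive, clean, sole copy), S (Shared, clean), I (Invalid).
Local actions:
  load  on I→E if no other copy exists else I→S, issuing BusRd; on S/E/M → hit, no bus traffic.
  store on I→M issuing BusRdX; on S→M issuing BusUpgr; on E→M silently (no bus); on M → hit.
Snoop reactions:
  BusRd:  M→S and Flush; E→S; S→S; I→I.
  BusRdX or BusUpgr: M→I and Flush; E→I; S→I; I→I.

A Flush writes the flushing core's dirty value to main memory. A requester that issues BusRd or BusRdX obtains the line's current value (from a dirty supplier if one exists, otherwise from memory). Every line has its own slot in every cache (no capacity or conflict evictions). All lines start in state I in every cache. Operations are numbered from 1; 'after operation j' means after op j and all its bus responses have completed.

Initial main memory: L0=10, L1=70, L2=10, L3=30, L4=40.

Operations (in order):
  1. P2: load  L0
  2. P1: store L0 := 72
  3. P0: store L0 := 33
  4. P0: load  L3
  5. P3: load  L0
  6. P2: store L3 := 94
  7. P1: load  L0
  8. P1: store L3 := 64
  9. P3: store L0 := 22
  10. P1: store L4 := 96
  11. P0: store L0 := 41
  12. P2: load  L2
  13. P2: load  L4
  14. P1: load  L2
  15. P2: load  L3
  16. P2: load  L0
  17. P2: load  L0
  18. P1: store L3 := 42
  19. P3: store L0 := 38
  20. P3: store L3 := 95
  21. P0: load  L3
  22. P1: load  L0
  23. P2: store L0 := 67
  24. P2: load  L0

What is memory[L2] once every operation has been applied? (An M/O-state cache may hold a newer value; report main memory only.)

  op1 P2: load  L0 → I/I/E/I on L0; bus BusRd; mem=10
  op2 P1: store L0 := 72 → I/M/I/I on L0; bus BusRdX; mem=10
  op3 P0: store L0 := 33 → M/I/I/I on L0; bus BusRdX Flush; mem=72
  op4 P0: load  L3 → E/I/I/I on L3; bus BusRd; mem=30
  op5 P3: load  L0 → S/I/I/S on L0; bus BusRd Flush; mem=33
  op6 P2: store L3 := 94 → I/I/M/I on L3; bus BusRdX; mem=30
  op7 P1: load  L0 → S/S/I/S on L0; bus BusRd; mem=33
  op8 P1: store L3 := 64 → I/M/I/I on L3; bus BusRdX Flush; mem=94
  op9 P3: store L0 := 22 → I/I/I/M on L0; bus BusUpgr; mem=33
  op10 P1: store L4 := 96 → I/M/I/I on L4; bus BusRdX; mem=40
  op11 P0: store L0 := 41 → M/I/I/I on L0; bus BusRdX Flush; mem=22
  op12 P2: load  L2 → I/I/E/I on L2; bus BusRd; mem=10
  op13 P2: load  L4 → I/S/S/I on L4; bus BusRd Flush; mem=96
  op14 P1: load  L2 → I/S/S/I on L2; bus BusRd; mem=10
  op15 P2: load  L3 → I/S/S/I on L3; bus BusRd Flush; mem=64
  op16 P2: load  L0 → S/I/S/I on L0; bus BusRd Flush; mem=41
  op17 P2: load  L0 → S/I/S/I on L0; bus (none); mem=41
  op18 P1: store L3 := 42 → I/M/I/I on L3; bus BusUpgr; mem=64
  op19 P3: store L0 := 38 → I/I/I/M on L0; bus BusRdX; mem=41
  op20 P3: store L3 := 95 → I/I/I/M on L3; bus BusRdX Flush; mem=42
  op21 P0: load  L3 → S/I/I/S on L3; bus BusRd Flush; mem=95
  op22 P1: load  L0 → I/S/I/S on L0; bus BusRd Flush; mem=38
  op23 P2: store L0 := 67 → I/I/M/I on L0; bus BusRdX; mem=38
  op24 P2: load  L0 → I/I/M/I on L0; bus (none); mem=38

memory[L2] = 10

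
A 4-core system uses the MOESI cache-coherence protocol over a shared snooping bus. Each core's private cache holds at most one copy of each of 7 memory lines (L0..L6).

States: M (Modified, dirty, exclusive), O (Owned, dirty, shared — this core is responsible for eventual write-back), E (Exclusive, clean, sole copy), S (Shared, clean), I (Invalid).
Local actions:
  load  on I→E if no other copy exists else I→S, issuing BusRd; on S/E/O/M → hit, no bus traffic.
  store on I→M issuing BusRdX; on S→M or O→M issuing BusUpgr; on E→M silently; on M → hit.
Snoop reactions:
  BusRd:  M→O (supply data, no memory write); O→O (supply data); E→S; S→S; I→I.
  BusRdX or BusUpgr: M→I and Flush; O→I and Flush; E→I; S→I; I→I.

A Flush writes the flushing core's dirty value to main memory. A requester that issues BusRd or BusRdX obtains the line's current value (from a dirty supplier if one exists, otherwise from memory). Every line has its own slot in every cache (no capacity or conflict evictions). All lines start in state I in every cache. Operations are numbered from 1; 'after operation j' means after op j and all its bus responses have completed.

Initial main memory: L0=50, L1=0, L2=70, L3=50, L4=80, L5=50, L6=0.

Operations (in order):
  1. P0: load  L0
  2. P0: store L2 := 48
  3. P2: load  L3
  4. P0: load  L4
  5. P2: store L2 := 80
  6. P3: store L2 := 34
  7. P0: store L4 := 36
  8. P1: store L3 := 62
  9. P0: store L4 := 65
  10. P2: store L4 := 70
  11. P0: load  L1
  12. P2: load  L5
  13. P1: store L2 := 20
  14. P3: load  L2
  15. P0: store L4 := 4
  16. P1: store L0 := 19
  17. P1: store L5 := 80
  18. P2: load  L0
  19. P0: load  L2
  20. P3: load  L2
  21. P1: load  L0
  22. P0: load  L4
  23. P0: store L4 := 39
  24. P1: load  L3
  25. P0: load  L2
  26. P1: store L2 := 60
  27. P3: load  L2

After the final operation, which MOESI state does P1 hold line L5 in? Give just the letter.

  op1 P0: load  L0 → E/I/I/I on L0; bus BusRd; mem=50
  op2 P0: store L2 := 48 → M/I/I/I on L2; bus BusRdX; mem=70
  op3 P2: load  L3 → I/I/E/I on L3; bus BusRd; mem=50
  op4 P0: load  L4 → E/I/I/I on L4; bus BusRd; mem=80
  op5 P2: store L2 := 80 → I/I/M/I on L2; bus BusRdX Flush; mem=48
  op6 P3: store L2 := 34 → I/I/I/M on L2; bus BusRdX Flush; mem=80
  op7 P0: store L4 := 36 → M/I/I/I on L4; bus (none); mem=80
  op8 P1: store L3 := 62 → I/M/I/I on L3; bus BusRdX; mem=50
  op9 P0: store L4 := 65 → M/I/I/I on L4; bus (none); mem=80
  op10 P2: store L4 := 70 → I/I/M/I on L4; bus BusRdX Flush; mem=65
  op11 P0: load  L1 → E/I/I/I on L1; bus BusRd; mem=0
  op12 P2: load  L5 → I/I/E/I on L5; bus BusRd; mem=50
  op13 P1: store L2 := 20 → I/M/I/I on L2; bus BusRdX Flush; mem=34
  op14 P3: load  L2 → I/O/I/S on L2; bus BusRd; mem=34
  op15 P0: store L4 := 4 → M/I/I/I on L4; bus BusRdX Flush; mem=70
  op16 P1: store L0 := 19 → I/M/I/I on L0; bus BusRdX; mem=50
  op17 P1: store L5 := 80 → I/M/I/I on L5; bus BusRdX; mem=50
  op18 P2: load  L0 → I/O/S/I on L0; bus BusRd; mem=50
  op19 P0: load  L2 → S/O/I/S on L2; bus BusRd; mem=34
  op20 P3: load  L2 → S/O/I/S on L2; bus (none); mem=34
  op21 P1: load  L0 → I/O/S/I on L0; bus (none); mem=50
  op22 P0: load  L4 → M/I/I/I on L4; bus (none); mem=70
  op23 P0: store L4 := 39 → M/I/I/I on L4; bus (none); mem=70
  op24 P1: load  L3 → I/M/I/I on L3; bus (none); mem=50
  op25 P0: load  L2 → S/O/I/S on L2; bus (none); mem=34
  op26 P1: store L2 := 60 → I/M/I/I on L2; bus BusUpgr; mem=34
  op27 P3: load  L2 → I/O/I/S on L2; bus BusRd; mem=34

state = M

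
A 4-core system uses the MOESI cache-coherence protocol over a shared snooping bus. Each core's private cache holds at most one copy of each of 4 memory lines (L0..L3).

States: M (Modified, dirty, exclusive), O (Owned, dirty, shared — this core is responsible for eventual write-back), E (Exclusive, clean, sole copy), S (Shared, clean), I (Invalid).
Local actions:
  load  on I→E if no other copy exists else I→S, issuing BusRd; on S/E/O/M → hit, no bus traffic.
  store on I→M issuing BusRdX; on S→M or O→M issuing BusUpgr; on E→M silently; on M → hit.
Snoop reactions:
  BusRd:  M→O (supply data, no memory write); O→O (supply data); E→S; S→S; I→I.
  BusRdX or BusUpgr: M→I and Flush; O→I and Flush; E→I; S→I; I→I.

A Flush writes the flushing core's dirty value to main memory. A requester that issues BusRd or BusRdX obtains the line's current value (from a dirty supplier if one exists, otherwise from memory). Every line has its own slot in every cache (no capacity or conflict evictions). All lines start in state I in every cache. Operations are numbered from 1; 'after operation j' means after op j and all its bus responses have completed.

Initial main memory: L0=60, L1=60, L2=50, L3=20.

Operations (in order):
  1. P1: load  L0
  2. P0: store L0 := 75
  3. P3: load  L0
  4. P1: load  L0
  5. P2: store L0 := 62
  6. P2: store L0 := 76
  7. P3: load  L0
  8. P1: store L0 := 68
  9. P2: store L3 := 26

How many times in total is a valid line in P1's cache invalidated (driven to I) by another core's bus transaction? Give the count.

1. P1: load  L0  bus=[BusRd]  L0: P0=I P1=E P2=I P3=I  mem[L0]=60
2. P0: store L0 := 75  bus=[BusRdX]  L0: P0=M P1=I P2=I P3=I  mem[L0]=60
3. P3: load  L0  bus=[BusRd]  L0: P0=O P1=I P2=I P3=S  mem[L0]=60
4. P1: load  L0  bus=[BusRd]  L0: P0=O P1=S P2=I P3=S  mem[L0]=60
5. P2: store L0 := 62  bus=[BusRdX,Flush]  L0: P0=I P1=I P2=M P3=I  mem[L0]=75
6. P2: store L0 := 76  bus=[-]  L0: P0=I P1=I P2=M P3=I  mem[L0]=75
7. P3: load  L0  bus=[BusRd]  L0: P0=I P1=I P2=O P3=S  mem[L0]=75
8. P1: store L0 := 68  bus=[BusRdX,Flush]  L0: P0=I P1=M P2=I P3=I  mem[L0]=76
9. P2: store L3 := 26  bus=[BusRdX]  L3: P0=I P1=I P2=M P3=I  mem[L3]=20

invalidations = 2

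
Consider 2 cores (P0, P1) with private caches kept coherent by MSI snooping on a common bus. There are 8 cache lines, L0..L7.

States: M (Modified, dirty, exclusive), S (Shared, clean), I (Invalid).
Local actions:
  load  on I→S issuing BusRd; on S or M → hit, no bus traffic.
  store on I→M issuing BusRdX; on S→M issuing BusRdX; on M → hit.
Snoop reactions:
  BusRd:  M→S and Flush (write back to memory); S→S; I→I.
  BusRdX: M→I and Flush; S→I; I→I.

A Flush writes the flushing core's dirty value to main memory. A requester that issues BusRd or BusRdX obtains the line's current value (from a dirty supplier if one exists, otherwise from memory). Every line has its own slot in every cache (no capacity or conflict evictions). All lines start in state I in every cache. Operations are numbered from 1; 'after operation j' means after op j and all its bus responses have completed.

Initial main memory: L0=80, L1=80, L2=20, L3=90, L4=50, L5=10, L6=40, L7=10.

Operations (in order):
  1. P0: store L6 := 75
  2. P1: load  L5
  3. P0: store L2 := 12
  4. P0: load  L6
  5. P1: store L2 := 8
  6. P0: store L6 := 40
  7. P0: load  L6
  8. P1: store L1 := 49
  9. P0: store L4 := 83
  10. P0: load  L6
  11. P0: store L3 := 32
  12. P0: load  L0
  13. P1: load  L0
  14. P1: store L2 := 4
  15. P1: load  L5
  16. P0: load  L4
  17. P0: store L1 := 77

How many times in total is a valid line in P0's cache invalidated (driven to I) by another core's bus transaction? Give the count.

invalidations = 1

[1] P0: store L6 := 75 | P0:M(75), P1:I | bus: BusRdX
[2] P1: load  L5 | P0:I, P1:S(10) | bus: BusRd
[3] P0: store L2 := 12 | P0:M(12), P1:I | bus: BusRdX
[4] P0: load  L6 | P0:M(75), P1:I | bus: none
[5] P1: store L2 := 8 | P0:I, P1:M(8) | bus: BusRdX,Flush
[6] P0: store L6 := 40 | P0:M(40), P1:I | bus: none
[7] P0: load  L6 | P0:M(40), P1:I | bus: none
[8] P1: store L1 := 49 | P0:I, P1:M(49) | bus: BusRdX
[9] P0: store L4 := 83 | P0:M(83), P1:I | bus: BusRdX
[10] P0: load  L6 | P0:M(40), P1:I | bus: none
[11] P0: store L3 := 32 | P0:M(32), P1:I | bus: BusRdX
[12] P0: load  L0 | P0:S(80), P1:I | bus: BusRd
[13] P1: load  L0 | P0:S(80), P1:S(80) | bus: BusRd
[14] P1: store L2 := 4 | P0:I, P1:M(4) | bus: none
[15] P1: load  L5 | P0:I, P1:S(10) | bus: none
[16] P0: load  L4 | P0:M(83), P1:I | bus: none
[17] P0: store L1 := 77 | P0:M(77), P1:I | bus: BusRdX,Flush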